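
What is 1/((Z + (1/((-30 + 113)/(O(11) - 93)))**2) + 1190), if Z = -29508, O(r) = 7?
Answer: -6889/195075306 ≈ -3.5315e-5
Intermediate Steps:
1/((Z + (1/((-30 + 113)/(O(11) - 93)))**2) + 1190) = 1/((-29508 + (1/((-30 + 113)/(7 - 93)))**2) + 1190) = 1/((-29508 + (1/(83/(-86)))**2) + 1190) = 1/((-29508 + (1/(83*(-1/86)))**2) + 1190) = 1/((-29508 + (1/(-83/86))**2) + 1190) = 1/((-29508 + (-86/83)**2) + 1190) = 1/((-29508 + 7396/6889) + 1190) = 1/(-203273216/6889 + 1190) = 1/(-195075306/6889) = -6889/195075306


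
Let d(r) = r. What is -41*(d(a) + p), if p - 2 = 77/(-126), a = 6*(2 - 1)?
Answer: -5453/18 ≈ -302.94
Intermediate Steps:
a = 6 (a = 6*1 = 6)
p = 25/18 (p = 2 + 77/(-126) = 2 + 77*(-1/126) = 2 - 11/18 = 25/18 ≈ 1.3889)
-41*(d(a) + p) = -41*(6 + 25/18) = -41*133/18 = -5453/18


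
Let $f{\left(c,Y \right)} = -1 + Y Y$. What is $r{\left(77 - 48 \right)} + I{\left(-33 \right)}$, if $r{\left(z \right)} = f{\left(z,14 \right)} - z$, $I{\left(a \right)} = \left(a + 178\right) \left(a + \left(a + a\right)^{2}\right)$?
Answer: $627001$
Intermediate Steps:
$I{\left(a \right)} = \left(178 + a\right) \left(a + 4 a^{2}\right)$ ($I{\left(a \right)} = \left(178 + a\right) \left(a + \left(2 a\right)^{2}\right) = \left(178 + a\right) \left(a + 4 a^{2}\right)$)
$f{\left(c,Y \right)} = -1 + Y^{2}$
$r{\left(z \right)} = 195 - z$ ($r{\left(z \right)} = \left(-1 + 14^{2}\right) - z = \left(-1 + 196\right) - z = 195 - z$)
$r{\left(77 - 48 \right)} + I{\left(-33 \right)} = \left(195 - \left(77 - 48\right)\right) - 33 \left(178 + 4 \left(-33\right)^{2} + 713 \left(-33\right)\right) = \left(195 - 29\right) - 33 \left(178 + 4 \cdot 1089 - 23529\right) = \left(195 - 29\right) - 33 \left(178 + 4356 - 23529\right) = 166 - -626835 = 166 + 626835 = 627001$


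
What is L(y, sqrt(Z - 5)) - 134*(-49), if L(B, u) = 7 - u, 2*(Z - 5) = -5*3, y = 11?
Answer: 6573 - I*sqrt(30)/2 ≈ 6573.0 - 2.7386*I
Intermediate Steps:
Z = -5/2 (Z = 5 + (-5*3)/2 = 5 + (1/2)*(-15) = 5 - 15/2 = -5/2 ≈ -2.5000)
L(y, sqrt(Z - 5)) - 134*(-49) = (7 - sqrt(-5/2 - 5)) - 134*(-49) = (7 - sqrt(-15/2)) + 6566 = (7 - I*sqrt(30)/2) + 6566 = 6573 - I*sqrt(30)/2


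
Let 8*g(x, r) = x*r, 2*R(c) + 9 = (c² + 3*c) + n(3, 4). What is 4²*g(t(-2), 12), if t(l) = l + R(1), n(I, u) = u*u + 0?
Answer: 84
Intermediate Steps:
n(I, u) = u² (n(I, u) = u² + 0 = u²)
R(c) = 7/2 + c²/2 + 3*c/2 (R(c) = -9/2 + ((c² + 3*c) + 4²)/2 = -9/2 + ((c² + 3*c) + 16)/2 = -9/2 + (16 + c² + 3*c)/2 = -9/2 + (8 + c²/2 + 3*c/2) = 7/2 + c²/2 + 3*c/2)
t(l) = 11/2 + l (t(l) = l + (7/2 + (½)*1² + (3/2)*1) = l + (7/2 + (½)*1 + 3/2) = l + (7/2 + ½ + 3/2) = l + 11/2 = 11/2 + l)
g(x, r) = r*x/8 (g(x, r) = (x*r)/8 = (r*x)/8 = r*x/8)
4²*g(t(-2), 12) = 4²*((⅛)*12*(11/2 - 2)) = 16*((⅛)*12*(7/2)) = 16*(21/4) = 84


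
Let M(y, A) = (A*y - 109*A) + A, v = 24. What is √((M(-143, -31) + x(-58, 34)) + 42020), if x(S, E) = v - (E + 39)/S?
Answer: √167615534/58 ≈ 223.22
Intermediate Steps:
M(y, A) = -108*A + A*y (M(y, A) = (-109*A + A*y) + A = -108*A + A*y)
x(S, E) = 24 - (39 + E)/S (x(S, E) = 24 - (E + 39)/S = 24 - (39 + E)/S)
√((M(-143, -31) + x(-58, 34)) + 42020) = √((-31*(-108 - 143) + (-39 - 1*34 + 24*(-58))/(-58)) + 42020) = √((-31*(-251) - (-39 - 34 - 1392)/58) + 42020) = √((7781 - 1/58*(-1465)) + 42020) = √((7781 + 1465/58) + 42020) = √(452763/58 + 42020) = √(2889923/58) = √167615534/58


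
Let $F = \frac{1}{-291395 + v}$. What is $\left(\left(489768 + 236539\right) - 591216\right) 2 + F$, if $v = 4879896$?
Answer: $\frac{1239730377183}{4588501} \approx 2.7018 \cdot 10^{5}$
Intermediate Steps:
$F = \frac{1}{4588501}$ ($F = \frac{1}{-291395 + 4879896} = \frac{1}{4588501} \approx 2.1794 \cdot 10^{-7}$)
$\left(\left(489768 + 236539\right) - 591216\right) 2 + F = \left(\left(489768 + 236539\right) - 591216\right) 2 + \frac{1}{4588501} = \left(726307 - 591216\right) 2 + \frac{1}{4588501} = 135091 \cdot 2 + \frac{1}{4588501} = 270182 + \frac{1}{4588501} = \frac{1239730377183}{4588501}$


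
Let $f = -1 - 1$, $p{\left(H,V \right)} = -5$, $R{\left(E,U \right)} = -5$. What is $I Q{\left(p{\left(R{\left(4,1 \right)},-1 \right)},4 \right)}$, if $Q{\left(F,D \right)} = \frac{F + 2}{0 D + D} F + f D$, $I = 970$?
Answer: $- \frac{8245}{2} \approx -4122.5$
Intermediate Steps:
$f = -2$
$Q{\left(F,D \right)} = - 2 D + \frac{F \left(2 + F\right)}{D}$ ($Q{\left(F,D \right)} = \frac{F + 2}{0 D + D} F - 2 D = \frac{2 + F}{0 + D} F - 2 D = \frac{2 + F}{D} F - 2 D = \frac{F \left(2 + F\right)}{D} - 2 D = - 2 D + \frac{F \left(2 + F\right)}{D}$)
$I Q{\left(p{\left(R{\left(4,1 \right)},-1 \right)},4 \right)} = 970 \frac{\left(-5\right)^{2} - 2 \cdot 4^{2} + 2 \left(-5\right)}{4} = 970 \frac{25 - 32 - 10}{4} = 970 \cdot \frac{1}{4} \left(-17\right) = 970 \left(- \frac{17}{4}\right) = - \frac{8245}{2}$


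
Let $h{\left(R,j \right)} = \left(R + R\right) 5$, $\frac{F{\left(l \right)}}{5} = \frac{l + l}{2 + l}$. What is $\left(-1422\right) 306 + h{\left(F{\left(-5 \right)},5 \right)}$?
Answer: $- \frac{1304896}{3} \approx -4.3497 \cdot 10^{5}$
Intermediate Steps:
$F{\left(l \right)} = \frac{10 l}{2 + l}$ ($F{\left(l \right)} = 5 \frac{l + l}{2 + l} = 5 \frac{2 l}{2 + l} = \frac{10 l}{2 + l}$)
$h{\left(R,j \right)} = 10 R$ ($h{\left(R,j \right)} = 2 R 5 = 10 R$)
$\left(-1422\right) 306 + h{\left(F{\left(-5 \right)},5 \right)} = \left(-1422\right) 306 + 10 \cdot 10 \left(-5\right) \frac{1}{2 - 5} = -435132 + 10 \cdot 10 \left(-5\right) \frac{1}{-3} = -435132 + 10 \cdot 10 \left(-5\right) \left(- \frac{1}{3}\right) = -435132 + 10 \cdot \frac{50}{3} = -435132 + \frac{500}{3} = - \frac{1304896}{3}$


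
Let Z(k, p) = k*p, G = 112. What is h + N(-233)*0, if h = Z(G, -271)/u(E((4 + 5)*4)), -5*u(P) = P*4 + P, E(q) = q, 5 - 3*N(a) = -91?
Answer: 7588/9 ≈ 843.11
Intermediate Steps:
N(a) = 32 (N(a) = 5/3 - ⅓*(-91) = 5/3 + 91/3 = 32)
u(P) = -P (u(P) = -(P*4 + P)/5 = -(4*P + P)/5 = -P)
h = 7588/9 (h = (112*(-271))/((-(4 + 5)*4)) = -30352/((-9*4)) = -30352/((-1*36)) = -30352/(-36) = -30352*(-1/36) = 7588/9 ≈ 843.11)
h + N(-233)*0 = 7588/9 + 32*0 = 7588/9 + 0 = 7588/9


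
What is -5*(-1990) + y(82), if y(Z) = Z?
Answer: 10032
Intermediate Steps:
-5*(-1990) + y(82) = -5*(-1990) + 82 = 9950 + 82 = 10032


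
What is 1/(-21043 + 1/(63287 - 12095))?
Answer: -51192/1077233255 ≈ -4.7522e-5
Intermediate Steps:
1/(-21043 + 1/(63287 - 12095)) = 1/(-21043 + 1/51192) = 1/(-1077233255/51192) = -51192/1077233255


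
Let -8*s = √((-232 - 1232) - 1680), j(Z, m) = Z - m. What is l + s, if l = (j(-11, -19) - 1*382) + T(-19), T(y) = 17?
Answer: -357 - I*√786/4 ≈ -357.0 - 7.0089*I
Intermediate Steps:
s = -I*√786/4 (s = -√((-232 - 1232) - 1680)/8 = -√(-1464 - 1680)/8 = -I*√786/4 ≈ -7.0089*I)
l = -357 (l = ((-11 - 1*(-19)) - 1*382) + 17 = ((-11 + 19) - 382) + 17 = (8 - 382) + 17 = -374 + 17 = -357)
l + s = -357 - I*√786/4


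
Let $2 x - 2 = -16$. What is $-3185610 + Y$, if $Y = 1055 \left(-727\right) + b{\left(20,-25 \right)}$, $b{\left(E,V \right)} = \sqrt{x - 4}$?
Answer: $-3952595 + i \sqrt{11} \approx -3.9526 \cdot 10^{6} + 3.3166 i$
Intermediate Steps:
$x = -7$ ($x = 1 + \frac{1}{2} \left(-16\right) = 1 - 8 = -7$)
$b{\left(E,V \right)} = i \sqrt{11}$ ($b{\left(E,V \right)} = \sqrt{-7 - 4} = \sqrt{-11} = i \sqrt{11}$)
$Y = -766985 + i \sqrt{11}$ ($Y = 1055 \left(-727\right) + i \sqrt{11} = -766985 + i \sqrt{11} \approx -7.6699 \cdot 10^{5} + 3.3166 i$)
$-3185610 + Y = -3185610 - \left(766985 - i \sqrt{11}\right) = -3952595 + i \sqrt{11}$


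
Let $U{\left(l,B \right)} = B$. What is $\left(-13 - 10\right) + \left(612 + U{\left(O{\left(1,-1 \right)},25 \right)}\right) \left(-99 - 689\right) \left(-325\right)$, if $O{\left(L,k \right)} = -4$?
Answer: $163135677$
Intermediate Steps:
$\left(-13 - 10\right) + \left(612 + U{\left(O{\left(1,-1 \right)},25 \right)}\right) \left(-99 - 689\right) \left(-325\right) = \left(-13 - 10\right) + \left(612 + 25\right) \left(-99 - 689\right) \left(-325\right) = \left(-13 - 10\right) + 637 \left(-788\right) \left(-325\right) = -23 - -163135700 = -23 + 163135700 = 163135677$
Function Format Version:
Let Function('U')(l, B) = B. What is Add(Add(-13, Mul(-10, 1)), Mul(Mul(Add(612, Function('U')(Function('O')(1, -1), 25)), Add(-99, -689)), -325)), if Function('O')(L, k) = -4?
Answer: 163135677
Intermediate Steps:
Add(Add(-13, Mul(-10, 1)), Mul(Mul(Add(612, Function('U')(Function('O')(1, -1), 25)), Add(-99, -689)), -325)) = Add(Add(-13, Mul(-10, 1)), Mul(Mul(Add(612, 25), Add(-99, -689)), -325)) = Add(Add(-13, -10), Mul(Mul(637, -788), -325)) = Add(-23, Mul(-501956, -325)) = Add(-23, 163135700) = 163135677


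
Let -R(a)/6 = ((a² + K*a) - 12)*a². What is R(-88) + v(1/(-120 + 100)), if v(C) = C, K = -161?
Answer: -20351232001/20 ≈ -1.0176e+9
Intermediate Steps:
R(a) = -6*a²*(-12 + a² - 161*a) (R(a) = -6*((a² - 161*a) - 12)*a² = -6*(-12 + a² - 161*a)*a² = -6*a²*(-12 + a² - 161*a))
R(-88) + v(1/(-120 + 100)) = 6*(-88)²*(12 - 1*(-88)² + 161*(-88)) + 1/(-120 + 100) = 6*7744*(12 - 1*7744 - 14168) + 1/(-20) = 6*7744*(12 - 7744 - 14168) - 1/20 = 6*7744*(-21900) - 1/20 = -1017561600 - 1/20 = -20351232001/20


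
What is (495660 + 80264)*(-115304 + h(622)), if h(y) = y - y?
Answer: -66406340896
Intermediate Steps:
h(y) = 0
(495660 + 80264)*(-115304 + h(622)) = (495660 + 80264)*(-115304 + 0) = 575924*(-115304) = -66406340896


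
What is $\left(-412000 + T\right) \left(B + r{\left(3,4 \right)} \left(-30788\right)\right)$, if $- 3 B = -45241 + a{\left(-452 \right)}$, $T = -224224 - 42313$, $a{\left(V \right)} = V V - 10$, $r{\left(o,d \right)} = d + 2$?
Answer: $161319231423$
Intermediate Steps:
$r{\left(o,d \right)} = 2 + d$
$a{\left(V \right)} = -10 + V^{2}$ ($a{\left(V \right)} = V^{2} - 10 = -10 + V^{2}$)
$T = -266537$ ($T = -224224 - 42313 = -266537$)
$B = - \frac{159053}{3}$ ($B = - \frac{-45241 - \left(10 - \left(-452\right)^{2}\right)}{3} = - \frac{-45241 + \left(-10 + 204304\right)}{3} = - \frac{-45241 + 204294}{3} = \left(- \frac{1}{3}\right) 159053 = - \frac{159053}{3} \approx -53018.0$)
$\left(-412000 + T\right) \left(B + r{\left(3,4 \right)} \left(-30788\right)\right) = \left(-412000 - 266537\right) \left(- \frac{159053}{3} + \left(2 + 4\right) \left(-30788\right)\right) = - 678537 \left(- \frac{159053}{3} + 6 \left(-30788\right)\right) = - 678537 \left(- \frac{159053}{3} - 184728\right) = \left(-678537\right) \left(- \frac{713237}{3}\right) = 161319231423$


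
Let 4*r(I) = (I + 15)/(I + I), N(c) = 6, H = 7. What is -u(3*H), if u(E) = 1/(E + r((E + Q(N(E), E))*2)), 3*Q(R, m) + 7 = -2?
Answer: -96/2033 ≈ -0.047221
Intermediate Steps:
Q(R, m) = -3 (Q(R, m) = -7/3 + (1/3)*(-2) = -7/3 - 2/3 = -3)
r(I) = (15 + I)/(8*I) (r(I) = ((I + 15)/(I + I))/4 = ((15 + I)/((2*I)))/4 = ((15 + I)*(1/(2*I)))/4 = ((15 + I)/(2*I))/4 = (15 + I)/(8*I))
u(E) = 1/(E + (9 + 2*E)/(8*(-6 + 2*E))) (u(E) = 1/(E + (15 + (E - 3)*2)/(8*(((E - 3)*2)))) = 1/(E + (15 + (-3 + E)*2)/(8*(((-3 + E)*2)))) = 1/(E + (15 + (-6 + 2*E))/(8*(-6 + 2*E))) = 1/(E + (9 + 2*E)/(8*(-6 + 2*E))))
-u(3*H) = -16*(-3 + 3*7)/(9 - 138*7 + 16*(3*7)**2) = -16*(-3 + 21)/(9 - 46*21 + 16*21**2) = -16*18/(9 - 966 + 16*441) = -16*18/(9 - 966 + 7056) = -16*18/6099 = -1*96/2033 = -96/2033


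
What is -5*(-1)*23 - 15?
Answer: 100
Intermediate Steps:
-5*(-1)*23 - 15 = 5*23 - 15 = 115 - 15 = 100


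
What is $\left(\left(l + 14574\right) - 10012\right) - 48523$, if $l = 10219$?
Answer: $-33742$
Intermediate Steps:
$\left(\left(l + 14574\right) - 10012\right) - 48523 = \left(\left(10219 + 14574\right) - 10012\right) - 48523 = \left(24793 - 10012\right) - 48523 = 14781 - 48523 = -33742$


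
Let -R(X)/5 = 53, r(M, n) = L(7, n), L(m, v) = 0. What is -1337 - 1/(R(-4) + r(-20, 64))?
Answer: -354304/265 ≈ -1337.0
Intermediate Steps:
r(M, n) = 0
R(X) = -265 (R(X) = -5*53 = -265)
-1337 - 1/(R(-4) + r(-20, 64)) = -1337 - 1/(-265 + 0) = -1337 - 1/(-265) = -1337 - 1*(-1/265) = -1337 + 1/265 = -354304/265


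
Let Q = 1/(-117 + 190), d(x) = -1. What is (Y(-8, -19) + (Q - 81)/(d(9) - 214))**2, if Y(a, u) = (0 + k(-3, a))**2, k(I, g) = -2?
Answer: 4718590864/246333025 ≈ 19.155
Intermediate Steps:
Q = 1/73 ≈ 0.013699
Y(a, u) = 4 (Y(a, u) = (0 - 2)**2 = (-2)**2 = 4)
(Y(-8, -19) + (Q - 81)/(d(9) - 214))**2 = (4 + (1/73 - 81)/(-1 - 214))**2 = (4 - 5912/73/(-215))**2 = (4 - 5912/73*(-1/215))**2 = (4 + 5912/15695)**2 = (68692/15695)**2 = 4718590864/246333025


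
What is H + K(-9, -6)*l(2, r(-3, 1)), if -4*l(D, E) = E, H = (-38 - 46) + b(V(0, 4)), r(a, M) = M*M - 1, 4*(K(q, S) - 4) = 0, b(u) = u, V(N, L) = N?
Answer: -84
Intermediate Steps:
K(q, S) = 4 (K(q, S) = 4 + (¼)*0 = 4 + 0 = 4)
r(a, M) = -1 + M² (r(a, M) = M² - 1 = -1 + M²)
H = -84 (H = (-38 - 46) + 0 = -84 + 0 = -84)
l(D, E) = -E/4
H + K(-9, -6)*l(2, r(-3, 1)) = -84 + 4*(-(-1 + 1²)/4) = -84 + 4*(-(-1 + 1)/4) = -84 + 4*(-¼*0) = -84 + 4*0 = -84 + 0 = -84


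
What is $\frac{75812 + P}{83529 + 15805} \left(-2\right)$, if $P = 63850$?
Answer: $- \frac{139662}{49667} \approx -2.812$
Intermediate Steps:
$\frac{75812 + P}{83529 + 15805} \left(-2\right) = \frac{75812 + 63850}{83529 + 15805} \left(-2\right) = \frac{139662}{99334} \left(-2\right) = 139662 \cdot \frac{1}{99334} \left(-2\right) = \frac{69831}{49667} \left(-2\right) = - \frac{139662}{49667}$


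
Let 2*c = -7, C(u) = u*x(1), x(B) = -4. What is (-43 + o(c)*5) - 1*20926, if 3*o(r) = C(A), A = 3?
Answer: -20989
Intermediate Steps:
C(u) = -4*u (C(u) = u*(-4) = -4*u)
c = -7/2 (c = (½)*(-7) = -7/2 ≈ -3.5000)
o(r) = -4 (o(r) = (-4*3)/3 = (⅓)*(-12) = -4)
(-43 + o(c)*5) - 1*20926 = (-43 - 4*5) - 1*20926 = (-43 - 20) - 20926 = -63 - 20926 = -20989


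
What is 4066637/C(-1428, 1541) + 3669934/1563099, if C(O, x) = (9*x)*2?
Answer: 2152784285785/14452413354 ≈ 148.96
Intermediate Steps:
C(O, x) = 18*x
4066637/C(-1428, 1541) + 3669934/1563099 = 4066637/((18*1541)) + 3669934/1563099 = 4066637/27738 + 3669934*(1/1563099) = 4066637*(1/27738) + 3669934/1563099 = 4066637/27738 + 3669934/1563099 = 2152784285785/14452413354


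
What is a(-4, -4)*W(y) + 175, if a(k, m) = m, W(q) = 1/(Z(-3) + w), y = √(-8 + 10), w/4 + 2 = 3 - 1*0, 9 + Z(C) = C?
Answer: 351/2 ≈ 175.50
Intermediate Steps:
Z(C) = -9 + C
w = 4 (w = -8 + 4*(3 - 1*0) = -8 + 4*(3 + 0) = -8 + 4*3 = -8 + 12 = 4)
y = √2 ≈ 1.4142
W(q) = -⅛ (W(q) = 1/((-9 - 3) + 4) = 1/(-12 + 4) = 1/(-8) = -⅛)
a(-4, -4)*W(y) + 175 = -4*(-⅛) + 175 = ½ + 175 = 351/2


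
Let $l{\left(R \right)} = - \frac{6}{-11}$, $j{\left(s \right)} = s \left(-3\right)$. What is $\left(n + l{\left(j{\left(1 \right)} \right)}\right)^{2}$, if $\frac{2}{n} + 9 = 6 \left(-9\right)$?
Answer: $\frac{126736}{480249} \approx 0.2639$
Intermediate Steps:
$j{\left(s \right)} = - 3 s$
$l{\left(R \right)} = \frac{6}{11}$ ($l{\left(R \right)} = \left(-6\right) \left(- \frac{1}{11}\right) = \frac{6}{11}$)
$n = - \frac{2}{63}$ ($n = \frac{2}{-9 + 6 \left(-9\right)} = \frac{2}{-9 - 54} = \frac{2}{-63} = 2 \left(- \frac{1}{63}\right) = - \frac{2}{63} \approx -0.031746$)
$\left(n + l{\left(j{\left(1 \right)} \right)}\right)^{2} = \left(- \frac{2}{63} + \frac{6}{11}\right)^{2} = \left(\frac{356}{693}\right)^{2} = \frac{126736}{480249}$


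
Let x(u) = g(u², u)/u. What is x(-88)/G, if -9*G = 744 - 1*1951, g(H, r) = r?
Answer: 9/1207 ≈ 0.0074565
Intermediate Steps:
G = 1207/9 (G = -(744 - 1*1951)/9 = -(744 - 1951)/9 = -⅑*(-1207) = 1207/9 ≈ 134.11)
x(u) = 1 (x(u) = u/u = 1)
x(-88)/G = 1/(1207/9) = 1*(9/1207) = 9/1207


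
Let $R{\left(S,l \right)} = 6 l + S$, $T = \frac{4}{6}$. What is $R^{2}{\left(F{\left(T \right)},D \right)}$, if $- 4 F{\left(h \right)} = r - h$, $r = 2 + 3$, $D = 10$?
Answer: $\frac{499849}{144} \approx 3471.2$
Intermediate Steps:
$T = \frac{2}{3}$ ($T = 4 \cdot \frac{1}{6} = \frac{2}{3} \approx 0.66667$)
$r = 5$
$F{\left(h \right)} = - \frac{5}{4} + \frac{h}{4}$ ($F{\left(h \right)} = - \frac{5 - h}{4} = - \frac{5}{4} + \frac{h}{4}$)
$R{\left(S,l \right)} = S + 6 l$
$R^{2}{\left(F{\left(T \right)},D \right)} = \left(\left(- \frac{5}{4} + \frac{1}{4} \cdot \frac{2}{3}\right) + 6 \cdot 10\right)^{2} = \left(\left(- \frac{5}{4} + \frac{1}{6}\right) + 60\right)^{2} = \left(- \frac{13}{12} + 60\right)^{2} = \left(\frac{707}{12}\right)^{2} = \frac{499849}{144}$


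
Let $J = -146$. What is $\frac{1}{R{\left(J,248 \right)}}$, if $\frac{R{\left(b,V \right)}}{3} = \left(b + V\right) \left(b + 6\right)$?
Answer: $- \frac{1}{42840} \approx -2.3343 \cdot 10^{-5}$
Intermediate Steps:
$R{\left(b,V \right)} = 3 \left(6 + b\right) \left(V + b\right)$ ($R{\left(b,V \right)} = 3 \left(b + V\right) \left(b + 6\right) = 3 \left(V + b\right) \left(6 + b\right) = 3 \left(6 + b\right) \left(V + b\right)$)
$\frac{1}{R{\left(J,248 \right)}} = \frac{1}{3 \left(-146\right)^{2} + 18 \cdot 248 + 18 \left(-146\right) + 3 \cdot 248 \left(-146\right)} = \frac{1}{3 \cdot 21316 + 4464 - 2628 - 108624} = \frac{1}{63948 + 4464 - 2628 - 108624} = \frac{1}{-42840} = - \frac{1}{42840}$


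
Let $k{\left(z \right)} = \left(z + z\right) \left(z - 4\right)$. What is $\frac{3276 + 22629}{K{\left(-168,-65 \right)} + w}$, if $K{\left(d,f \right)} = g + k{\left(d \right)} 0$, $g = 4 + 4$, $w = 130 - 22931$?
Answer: $- \frac{25905}{22793} \approx -1.1365$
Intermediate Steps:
$k{\left(z \right)} = 2 z \left(-4 + z\right)$
$w = -22801$
$g = 8$
$K{\left(d,f \right)} = 8$ ($K{\left(d,f \right)} = 8 + 2 d \left(-4 + d\right) 0 = 8 + 0 = 8$)
$\frac{3276 + 22629}{K{\left(-168,-65 \right)} + w} = \frac{3276 + 22629}{8 - 22801} = \frac{25905}{-22793} = 25905 \left(- \frac{1}{22793}\right) = - \frac{25905}{22793}$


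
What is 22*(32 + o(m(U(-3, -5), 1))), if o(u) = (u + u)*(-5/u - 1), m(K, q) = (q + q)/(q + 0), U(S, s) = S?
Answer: 396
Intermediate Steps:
m(K, q) = 2 (m(K, q) = (2*q)/q = 2)
o(u) = 2*u*(-1 - 5/u) (o(u) = (2*u)*(-1 - 5/u) = 2*u*(-1 - 5/u))
22*(32 + o(m(U(-3, -5), 1))) = 22*(32 + (-10 - 2*2)) = 22*(32 + (-10 - 4)) = 22*(32 - 14) = 22*18 = 396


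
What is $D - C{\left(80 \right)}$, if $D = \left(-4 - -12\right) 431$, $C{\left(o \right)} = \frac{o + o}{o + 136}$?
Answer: $\frac{93076}{27} \approx 3447.3$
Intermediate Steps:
$C{\left(o \right)} = \frac{2 o}{136 + o}$
$D = 3448$ ($D = \left(-4 + 12\right) 431 = 8 \cdot 431 = 3448$)
$D - C{\left(80 \right)} = 3448 - 2 \cdot 80 \frac{1}{136 + 80} = 3448 - 2 \cdot 80 \cdot \frac{1}{216} = 3448 - \frac{20}{27} = \frac{93076}{27}$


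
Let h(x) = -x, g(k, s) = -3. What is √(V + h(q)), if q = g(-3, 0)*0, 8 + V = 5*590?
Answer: √2942 ≈ 54.240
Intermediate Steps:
V = 2942 (V = -8 + 5*590 = -8 + 2950 = 2942)
q = 0 (q = -3*0 = 0)
√(V + h(q)) = √(2942 - 1*0) = √(2942 + 0) = √2942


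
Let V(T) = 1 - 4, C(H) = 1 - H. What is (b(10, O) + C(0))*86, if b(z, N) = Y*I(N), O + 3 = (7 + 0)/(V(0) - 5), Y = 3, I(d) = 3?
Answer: 860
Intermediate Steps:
V(T) = -3
O = -31/8 (O = -3 + (7 + 0)/(-3 - 5) = -3 + 7/(-8) = -3 + 7*(-1/8) = -3 - 7/8 = -31/8 ≈ -3.8750)
b(z, N) = 9 (b(z, N) = 3*3 = 9)
(b(10, O) + C(0))*86 = (9 + (1 - 1*0))*86 = (9 + (1 + 0))*86 = (9 + 1)*86 = 10*86 = 860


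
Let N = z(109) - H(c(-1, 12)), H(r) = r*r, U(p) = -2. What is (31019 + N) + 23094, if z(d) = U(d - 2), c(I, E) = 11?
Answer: 53990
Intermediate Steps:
H(r) = r²
z(d) = -2
N = -123 (N = -2 - 1*11² = -2 - 1*121 = -2 - 121 = -123)
(31019 + N) + 23094 = (31019 - 123) + 23094 = 30896 + 23094 = 53990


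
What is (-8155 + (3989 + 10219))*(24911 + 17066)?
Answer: 254086781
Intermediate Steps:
(-8155 + (3989 + 10219))*(24911 + 17066) = (-8155 + 14208)*41977 = 6053*41977 = 254086781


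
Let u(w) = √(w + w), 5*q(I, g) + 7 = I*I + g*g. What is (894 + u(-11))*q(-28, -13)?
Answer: 845724/5 + 946*I*√22/5 ≈ 1.6914e+5 + 887.43*I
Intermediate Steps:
q(I, g) = -7/5 + I²/5 + g²/5 (q(I, g) = -7/5 + (I*I + g*g)/5 = -7/5 + (I² + g²)/5 = -7/5 + (I²/5 + g²/5) = -7/5 + I²/5 + g²/5)
u(w) = √2*√w (u(w) = √(2*w) = √2*√w)
(894 + u(-11))*q(-28, -13) = (894 + √2*√(-11))*(-7/5 + (⅕)*(-28)² + (⅕)*(-13)²) = (894 + √2*(I*√11))*(-7/5 + (⅕)*784 + (⅕)*169) = (894 + I*√22)*(-7/5 + 784/5 + 169/5) = (894 + I*√22)*(946/5) = 845724/5 + 946*I*√22/5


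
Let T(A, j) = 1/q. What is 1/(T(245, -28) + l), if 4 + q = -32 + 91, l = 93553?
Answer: 55/5145416 ≈ 1.0689e-5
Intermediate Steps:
q = 55 (q = -4 + (-32 + 91) = -4 + 59 = 55)
T(A, j) = 1/55
1/(T(245, -28) + l) = 1/(1/55 + 93553) = 1/(5145416/55) = 55/5145416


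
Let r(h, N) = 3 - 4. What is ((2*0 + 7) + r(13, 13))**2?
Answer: 36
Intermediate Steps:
r(h, N) = -1
((2*0 + 7) + r(13, 13))**2 = ((2*0 + 7) - 1)**2 = ((0 + 7) - 1)**2 = (7 - 1)**2 = 6**2 = 36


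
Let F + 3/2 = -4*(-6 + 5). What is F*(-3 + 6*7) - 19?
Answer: 157/2 ≈ 78.500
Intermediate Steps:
F = 5/2 (F = -3/2 - 4*(-6 + 5) = -3/2 - 4*(-1) = -3/2 + 4 = 5/2 ≈ 2.5000)
F*(-3 + 6*7) - 19 = 5*(-3 + 6*7)/2 - 19 = 5*(-3 + 42)/2 - 19 = (5/2)*39 - 19 = 195/2 - 19 = 157/2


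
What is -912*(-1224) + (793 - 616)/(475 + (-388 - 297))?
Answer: 78140101/70 ≈ 1.1163e+6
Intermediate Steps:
-912*(-1224) + (793 - 616)/(475 + (-388 - 297)) = 1116288 + 177/(475 - 685) = 1116288 + 177/(-210) = 1116288 + 177*(-1/210) = 1116288 - 59/70 = 78140101/70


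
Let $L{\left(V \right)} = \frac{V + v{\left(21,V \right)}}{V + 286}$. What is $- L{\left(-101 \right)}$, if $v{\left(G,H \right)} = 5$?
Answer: $\frac{96}{185} \approx 0.51892$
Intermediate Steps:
$L{\left(V \right)} = \frac{5 + V}{286 + V}$ ($L{\left(V \right)} = \frac{V + 5}{V + 286} = \frac{5 + V}{286 + V}$)
$- L{\left(-101 \right)} = - \frac{5 - 101}{286 - 101} = - \frac{-96}{185} = \left(-1\right) \left(- \frac{96}{185}\right) = \frac{96}{185}$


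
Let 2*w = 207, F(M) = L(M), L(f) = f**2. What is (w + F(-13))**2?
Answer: 297025/4 ≈ 74256.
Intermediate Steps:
F(M) = M**2
w = 207/2 (w = (1/2)*207 = 207/2 ≈ 103.50)
(w + F(-13))**2 = (207/2 + (-13)**2)**2 = (207/2 + 169)**2 = (545/2)**2 = 297025/4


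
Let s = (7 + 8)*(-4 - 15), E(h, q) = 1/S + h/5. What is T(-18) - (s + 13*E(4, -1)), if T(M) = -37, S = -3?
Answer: 3629/15 ≈ 241.93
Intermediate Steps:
E(h, q) = -1/3 + h/5 (E(h, q) = 1/(-3) + h/5 = 1*(-1/3) + h*(1/5) = -1/3 + h/5)
s = -285 (s = 15*(-19) = -285)
T(-18) - (s + 13*E(4, -1)) = -37 - (-285 + 13*(-1/3 + (1/5)*4)) = -37 - (-285 + 13*(-1/3 + 4/5)) = -37 - (-285 + 13*(7/15)) = -37 - (-285 + 91/15) = -37 - 1*(-4184/15) = -37 + 4184/15 = 3629/15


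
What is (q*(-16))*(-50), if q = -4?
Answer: -3200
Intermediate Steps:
(q*(-16))*(-50) = -4*(-16)*(-50) = 64*(-50) = -3200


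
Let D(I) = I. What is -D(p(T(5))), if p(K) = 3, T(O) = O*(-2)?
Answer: -3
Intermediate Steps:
T(O) = -2*O
-D(p(T(5))) = -1*3 = -3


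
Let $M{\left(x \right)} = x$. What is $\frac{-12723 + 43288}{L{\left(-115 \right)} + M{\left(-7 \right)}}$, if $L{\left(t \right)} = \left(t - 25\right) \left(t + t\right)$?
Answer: $\frac{30565}{32193} \approx 0.94943$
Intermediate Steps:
$L{\left(t \right)} = 2 t \left(-25 + t\right)$ ($L{\left(t \right)} = \left(-25 + t\right) 2 t = 2 t \left(-25 + t\right)$)
$\frac{-12723 + 43288}{L{\left(-115 \right)} + M{\left(-7 \right)}} = \frac{-12723 + 43288}{2 \left(-115\right) \left(-25 - 115\right) - 7} = \frac{30565}{2 \left(-115\right) \left(-140\right) - 7} = \frac{30565}{32200 - 7} = \frac{30565}{32193}$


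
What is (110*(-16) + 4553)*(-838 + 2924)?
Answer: 5826198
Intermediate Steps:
(110*(-16) + 4553)*(-838 + 2924) = (-1760 + 4553)*2086 = 2793*2086 = 5826198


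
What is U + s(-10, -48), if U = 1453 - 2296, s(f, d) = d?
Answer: -891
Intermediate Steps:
U = -843
U + s(-10, -48) = -843 - 48 = -891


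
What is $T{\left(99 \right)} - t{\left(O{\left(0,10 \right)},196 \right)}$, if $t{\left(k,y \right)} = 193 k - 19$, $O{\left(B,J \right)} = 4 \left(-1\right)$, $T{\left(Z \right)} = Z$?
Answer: $890$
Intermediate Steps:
$O{\left(B,J \right)} = -4$
$t{\left(k,y \right)} = -19 + 193 k$
$T{\left(99 \right)} - t{\left(O{\left(0,10 \right)},196 \right)} = 99 - \left(-19 + 193 \left(-4\right)\right) = 99 - \left(-19 - 772\right) = 99 - -791 = 99 + 791 = 890$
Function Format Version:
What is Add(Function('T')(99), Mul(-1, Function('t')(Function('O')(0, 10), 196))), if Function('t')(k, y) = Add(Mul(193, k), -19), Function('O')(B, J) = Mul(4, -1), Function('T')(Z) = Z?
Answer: 890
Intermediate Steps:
Function('O')(B, J) = -4
Function('t')(k, y) = Add(-19, Mul(193, k))
Add(Function('T')(99), Mul(-1, Function('t')(Function('O')(0, 10), 196))) = Add(99, Mul(-1, Add(-19, Mul(193, -4)))) = Add(99, Mul(-1, Add(-19, -772))) = Add(99, Mul(-1, -791)) = Add(99, 791) = 890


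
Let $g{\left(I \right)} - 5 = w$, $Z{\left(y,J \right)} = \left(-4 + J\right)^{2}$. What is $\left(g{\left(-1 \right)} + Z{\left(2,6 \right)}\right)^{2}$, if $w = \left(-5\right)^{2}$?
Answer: $1156$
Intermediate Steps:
$w = 25$
$g{\left(I \right)} = 30$ ($g{\left(I \right)} = 5 + 25 = 30$)
$\left(g{\left(-1 \right)} + Z{\left(2,6 \right)}\right)^{2} = \left(30 + \left(-4 + 6\right)^{2}\right)^{2} = \left(30 + 2^{2}\right)^{2} = \left(30 + 4\right)^{2} = 34^{2} = 1156$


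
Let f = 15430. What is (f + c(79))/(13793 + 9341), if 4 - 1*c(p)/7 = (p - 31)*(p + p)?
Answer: -18815/11567 ≈ -1.6266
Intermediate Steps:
c(p) = 28 - 14*p*(-31 + p) (c(p) = 28 - 7*(p - 31)*(p + p) = 28 - 7*(-31 + p)*2*p = 28 - 14*p*(-31 + p))
(f + c(79))/(13793 + 9341) = (15430 + (28 - 14*79² + 434*79))/(13793 + 9341) = (15430 + (28 - 14*6241 + 34286))/23134 = (15430 + (28 - 87374 + 34286))*(1/23134) = (15430 - 53060)*(1/23134) = -37630*1/23134 = -18815/11567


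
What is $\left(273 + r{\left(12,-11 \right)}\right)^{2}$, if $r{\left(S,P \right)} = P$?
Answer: $68644$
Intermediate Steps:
$\left(273 + r{\left(12,-11 \right)}\right)^{2} = \left(273 - 11\right)^{2} = 262^{2} = 68644$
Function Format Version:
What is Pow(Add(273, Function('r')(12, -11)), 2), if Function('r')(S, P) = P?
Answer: 68644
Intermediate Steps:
Pow(Add(273, Function('r')(12, -11)), 2) = Pow(Add(273, -11), 2) = Pow(262, 2) = 68644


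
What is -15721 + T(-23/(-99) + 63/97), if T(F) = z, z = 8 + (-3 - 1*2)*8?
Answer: -15753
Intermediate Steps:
z = -32 (z = 8 + (-3 - 2)*8 = 8 - 5*8 = 8 - 40 = -32)
T(F) = -32
-15721 + T(-23/(-99) + 63/97) = -15721 - 32 = -15753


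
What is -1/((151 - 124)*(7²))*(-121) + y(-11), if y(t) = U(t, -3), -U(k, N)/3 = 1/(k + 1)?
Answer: 5179/13230 ≈ 0.39146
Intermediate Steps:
U(k, N) = -3/(1 + k) (U(k, N) = -3/(k + 1) = -3/(1 + k))
y(t) = -3/(1 + t)
-1/((151 - 124)*(7²))*(-121) + y(-11) = -1/((151 - 124)*(7²))*(-121) - 3/(1 - 11) = -1/(27*49)*(-121) - 3/(-10) = -1/(27*49)*(-121) - 3*(-⅒) = -1*1/1323*(-121) + 3/10 = -1/1323*(-121) + 3/10 = 121/1323 + 3/10 = 5179/13230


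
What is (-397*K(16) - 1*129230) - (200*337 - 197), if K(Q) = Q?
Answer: -202785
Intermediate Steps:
(-397*K(16) - 1*129230) - (200*337 - 197) = (-397*16 - 1*129230) - (200*337 - 197) = (-6352 - 129230) - (67400 - 197) = -135582 - 1*67203 = -135582 - 67203 = -202785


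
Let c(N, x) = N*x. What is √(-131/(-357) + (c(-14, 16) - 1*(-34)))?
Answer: I*√24168543/357 ≈ 13.771*I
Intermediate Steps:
√(-131/(-357) + (c(-14, 16) - 1*(-34))) = √(-131/(-357) + (-14*16 - 1*(-34))) = √(-131*(-1/357) + (-224 + 34)) = √(131/357 - 190) = √(-67699/357) = I*√24168543/357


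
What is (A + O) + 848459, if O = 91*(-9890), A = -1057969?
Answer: -1109500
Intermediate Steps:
O = -899990
(A + O) + 848459 = (-1057969 - 899990) + 848459 = -1957959 + 848459 = -1109500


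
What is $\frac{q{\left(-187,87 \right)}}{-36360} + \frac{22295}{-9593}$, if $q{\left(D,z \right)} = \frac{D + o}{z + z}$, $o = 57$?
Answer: $- \frac{14105119171}{6069145752} \approx -2.3241$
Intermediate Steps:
$q{\left(D,z \right)} = \frac{57 + D}{2 z}$ ($q{\left(D,z \right)} = \frac{D + 57}{z + z} = \frac{57 + D}{2 z}$)
$\frac{q{\left(-187,87 \right)}}{-36360} + \frac{22295}{-9593} = \frac{\frac{1}{2} \cdot \frac{1}{87} \left(57 - 187\right)}{-36360} + \frac{22295}{-9593} = \frac{1}{2} \cdot \frac{1}{87} \left(-130\right) \left(- \frac{1}{36360}\right) + 22295 \left(- \frac{1}{9593}\right) = \left(- \frac{65}{87}\right) \left(- \frac{1}{36360}\right) - \frac{22295}{9593} = \frac{13}{632664} - \frac{22295}{9593} = - \frac{14105119171}{6069145752}$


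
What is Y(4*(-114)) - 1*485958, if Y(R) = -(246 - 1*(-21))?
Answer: -486225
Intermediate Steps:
Y(R) = -267 (Y(R) = -(246 + 21) = -1*267 = -267)
Y(4*(-114)) - 1*485958 = -267 - 1*485958 = -267 - 485958 = -486225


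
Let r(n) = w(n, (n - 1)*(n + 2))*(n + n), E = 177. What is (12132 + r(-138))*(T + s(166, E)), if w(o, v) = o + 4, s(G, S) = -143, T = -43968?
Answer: -2166555876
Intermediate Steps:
w(o, v) = 4 + o
r(n) = 2*n*(4 + n) (r(n) = (4 + n)*(n + n) = (4 + n)*(2*n) = 2*n*(4 + n))
(12132 + r(-138))*(T + s(166, E)) = (12132 + 2*(-138)*(4 - 138))*(-43968 - 143) = (12132 + 2*(-138)*(-134))*(-44111) = (12132 + 36984)*(-44111) = 49116*(-44111) = -2166555876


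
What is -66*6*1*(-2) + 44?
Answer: 836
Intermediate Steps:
-66*6*1*(-2) + 44 = -396*(-2) + 44 = -66*(-12) + 44 = 792 + 44 = 836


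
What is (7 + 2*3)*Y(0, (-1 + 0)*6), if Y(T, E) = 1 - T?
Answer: 13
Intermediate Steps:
(7 + 2*3)*Y(0, (-1 + 0)*6) = (7 + 2*3)*(1 - 1*0) = (7 + 6)*(1 + 0) = 13*1 = 13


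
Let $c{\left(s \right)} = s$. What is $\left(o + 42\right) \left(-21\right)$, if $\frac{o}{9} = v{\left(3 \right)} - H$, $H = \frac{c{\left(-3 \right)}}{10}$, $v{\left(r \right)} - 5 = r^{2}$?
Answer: $- \frac{35847}{10} \approx -3584.7$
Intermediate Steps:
$v{\left(r \right)} = 5 + r^{2}$
$H = - \frac{3}{10} \approx -0.3$
$o = \frac{1287}{10}$ ($o = 9 \left(\left(5 + 3^{2}\right) - - \frac{3}{10}\right) = 9 \left(\left(5 + 9\right) + \frac{3}{10}\right) = 9 \left(14 + \frac{3}{10}\right) = 9 \cdot \frac{143}{10} = \frac{1287}{10} \approx 128.7$)
$\left(o + 42\right) \left(-21\right) = \left(\frac{1287}{10} + 42\right) \left(-21\right) = \frac{1707}{10} \left(-21\right) = - \frac{35847}{10}$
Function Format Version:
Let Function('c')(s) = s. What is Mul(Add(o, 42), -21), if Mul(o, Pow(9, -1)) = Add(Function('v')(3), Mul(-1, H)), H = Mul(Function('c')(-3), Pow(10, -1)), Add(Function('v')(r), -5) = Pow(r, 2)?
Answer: Rational(-35847, 10) ≈ -3584.7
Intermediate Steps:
Function('v')(r) = Add(5, Pow(r, 2))
H = Rational(-3, 10) (H = Mul(-3, Pow(10, -1)) = Mul(-3, Rational(1, 10)) = Rational(-3, 10) ≈ -0.30000)
o = Rational(1287, 10) (o = Mul(9, Add(Add(5, Pow(3, 2)), Mul(-1, Rational(-3, 10)))) = Mul(9, Add(Add(5, 9), Rational(3, 10))) = Mul(9, Add(14, Rational(3, 10))) = Mul(9, Rational(143, 10)) = Rational(1287, 10) ≈ 128.70)
Mul(Add(o, 42), -21) = Mul(Add(Rational(1287, 10), 42), -21) = Mul(Rational(1707, 10), -21) = Rational(-35847, 10)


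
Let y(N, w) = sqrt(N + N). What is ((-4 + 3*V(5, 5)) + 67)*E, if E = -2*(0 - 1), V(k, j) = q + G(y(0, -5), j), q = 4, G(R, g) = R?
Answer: 150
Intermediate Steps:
y(N, w) = sqrt(2)*sqrt(N) (y(N, w) = sqrt(2*N) = sqrt(2)*sqrt(N))
V(k, j) = 4 (V(k, j) = 4 + sqrt(2)*sqrt(0) = 4 + sqrt(2)*0 = 4 + 0 = 4)
E = 2 (E = -2*(-1) = 2)
((-4 + 3*V(5, 5)) + 67)*E = ((-4 + 3*4) + 67)*2 = ((-4 + 12) + 67)*2 = (8 + 67)*2 = 75*2 = 150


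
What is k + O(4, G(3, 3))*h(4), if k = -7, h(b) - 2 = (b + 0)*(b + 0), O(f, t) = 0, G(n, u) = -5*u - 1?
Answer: -7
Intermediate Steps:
G(n, u) = -1 - 5*u
h(b) = 2 + b² (h(b) = 2 + (b + 0)*(b + 0) = 2 + b*b = 2 + b²)
k + O(4, G(3, 3))*h(4) = -7 + 0*(2 + 4²) = -7 + 0*(2 + 16) = -7 + 0*18 = -7 + 0 = -7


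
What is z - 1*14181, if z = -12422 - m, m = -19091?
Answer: -7512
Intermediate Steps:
z = 6669 (z = -12422 - 1*(-19091) = -12422 + 19091 = 6669)
z - 1*14181 = 6669 - 1*14181 = 6669 - 14181 = -7512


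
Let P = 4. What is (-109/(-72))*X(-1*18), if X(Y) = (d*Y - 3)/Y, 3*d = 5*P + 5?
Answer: 1853/144 ≈ 12.868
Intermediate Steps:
d = 25/3 (d = (5*4 + 5)/3 = (20 + 5)/3 = (⅓)*25 = 25/3 ≈ 8.3333)
X(Y) = (-3 + 25*Y/3)/Y (X(Y) = (25*Y/3 - 3)/Y = (-3 + 25*Y/3)/Y)
(-109/(-72))*X(-1*18) = (-109/(-72))*(25/3 - 3/((-1*18))) = (-109*(-1/72))*(25/3 - 3/(-18)) = 109*(25/3 - 3*(-1/18))/72 = 109*(25/3 + ⅙)/72 = (109/72)*(17/2) = 1853/144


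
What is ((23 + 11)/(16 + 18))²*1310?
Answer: 1310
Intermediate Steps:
((23 + 11)/(16 + 18))²*1310 = (34/34)²*1310 = (34*(1/34))²*1310 = 1²*1310 = 1*1310 = 1310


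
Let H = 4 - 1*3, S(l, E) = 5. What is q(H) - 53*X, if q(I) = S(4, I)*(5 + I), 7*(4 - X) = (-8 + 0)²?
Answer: 2118/7 ≈ 302.57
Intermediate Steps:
H = 1 (H = 4 - 3 = 1)
X = -36/7 (X = 4 - (-8 + 0)²/7 = 4 - ⅐*(-8)² = 4 - ⅐*64 = 4 - 64/7 = -36/7 ≈ -5.1429)
q(I) = 25 + 5*I (q(I) = 5*(5 + I) = 25 + 5*I)
q(H) - 53*X = (25 + 5*1) - 53*(-36/7) = (25 + 5) + 1908/7 = 30 + 1908/7 = 2118/7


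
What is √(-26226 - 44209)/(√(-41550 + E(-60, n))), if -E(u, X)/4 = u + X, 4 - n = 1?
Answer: √2910515070/41322 ≈ 1.3056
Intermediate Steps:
n = 3 (n = 4 - 1*1 = 4 - 1 = 3)
E(u, X) = -4*X - 4*u (E(u, X) = -4*(u + X) = -4*(X + u) = -4*X - 4*u)
√(-26226 - 44209)/(√(-41550 + E(-60, n))) = √(-26226 - 44209)/(√(-41550 + (-4*3 - 4*(-60)))) = √(-70435)/(√(-41550 + (-12 + 240))) = (I*√70435)/(√(-41550 + 228)) = (I*√70435)/(√(-41322)) = (I*√70435)/((I*√41322)) = (I*√70435)*(-I*√41322/41322) = √2910515070/41322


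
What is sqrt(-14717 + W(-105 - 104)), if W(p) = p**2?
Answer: 2*sqrt(7241) ≈ 170.19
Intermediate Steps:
sqrt(-14717 + W(-105 - 104)) = sqrt(-14717 + (-105 - 104)**2) = sqrt(-14717 + (-209)**2) = sqrt(-14717 + 43681) = sqrt(28964) = 2*sqrt(7241)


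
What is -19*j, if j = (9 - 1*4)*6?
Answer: -570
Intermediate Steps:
j = 30 (j = (9 - 4)*6 = 5*6 = 30)
-19*j = -19*30 = -570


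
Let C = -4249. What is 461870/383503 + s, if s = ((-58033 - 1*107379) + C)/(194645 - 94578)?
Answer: -18847557193/38375994701 ≈ -0.49113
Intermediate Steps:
s = -169661/100067 (s = ((-58033 - 1*107379) - 4249)/(194645 - 94578) = ((-58033 - 107379) - 4249)/100067 = (-165412 - 4249)*(1/100067) = -169661*1/100067 = -169661/100067 ≈ -1.6955)
461870/383503 + s = 461870/383503 - 169661/100067 = -18847557193/38375994701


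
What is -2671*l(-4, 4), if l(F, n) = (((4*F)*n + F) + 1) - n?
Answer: 189641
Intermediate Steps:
l(F, n) = 1 + F - n + 4*F*n (l(F, n) = ((4*F*n + F) + 1) - n = ((F + 4*F*n) + 1) - n = (1 + F + 4*F*n) - n = 1 + F - n + 4*F*n)
-2671*l(-4, 4) = -2671*(1 - 4 - 1*4 + 4*(-4)*4) = -2671*(1 - 4 - 4 - 64) = -2671*(-71) = 189641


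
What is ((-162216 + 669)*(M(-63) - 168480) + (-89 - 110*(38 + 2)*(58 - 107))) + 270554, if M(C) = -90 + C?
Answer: 27242641316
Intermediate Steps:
((-162216 + 669)*(M(-63) - 168480) + (-89 - 110*(38 + 2)*(58 - 107))) + 270554 = ((-162216 + 669)*((-90 - 63) - 168480) + (-89 - 110*(38 + 2)*(58 - 107))) + 270554 = (-161547*(-153 - 168480) + (-89 - 4400*(-49))) + 270554 = (-161547*(-168633) + (-89 - 110*(-1960))) + 270554 = (27242155251 + (-89 + 215600)) + 270554 = (27242155251 + 215511) + 270554 = 27242370762 + 270554 = 27242641316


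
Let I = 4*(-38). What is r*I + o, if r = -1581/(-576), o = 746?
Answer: 7891/24 ≈ 328.79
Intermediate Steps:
I = -152
r = 527/192 (r = -1581*(-1/576) = 527/192 ≈ 2.7448)
r*I + o = (527/192)*(-152) + 746 = -10013/24 + 746 = 7891/24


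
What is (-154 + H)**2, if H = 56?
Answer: 9604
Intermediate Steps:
(-154 + H)**2 = (-154 + 56)**2 = (-98)**2 = 9604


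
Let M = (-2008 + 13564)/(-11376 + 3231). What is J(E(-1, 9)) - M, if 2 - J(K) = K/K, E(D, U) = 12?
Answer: 2189/905 ≈ 2.4188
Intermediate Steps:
J(K) = 1 (J(K) = 2 - K/K = 2 - 1*1 = 2 - 1 = 1)
M = -1284/905 (M = 11556/(-8145) = 11556*(-1/8145) = -1284/905 ≈ -1.4188)
J(E(-1, 9)) - M = 1 - 1*(-1284/905) = 1 + 1284/905 = 2189/905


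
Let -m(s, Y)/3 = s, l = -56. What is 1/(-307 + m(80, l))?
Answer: -1/547 ≈ -0.0018282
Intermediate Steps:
m(s, Y) = -3*s
1/(-307 + m(80, l)) = 1/(-307 - 3*80) = 1/(-307 - 240) = 1/(-547) = -1/547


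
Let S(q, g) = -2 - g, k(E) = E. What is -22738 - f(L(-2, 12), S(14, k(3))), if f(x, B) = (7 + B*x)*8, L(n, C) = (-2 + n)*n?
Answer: -22474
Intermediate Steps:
L(n, C) = n*(-2 + n)
f(x, B) = 56 + 8*B*x
-22738 - f(L(-2, 12), S(14, k(3))) = -22738 - (56 + 8*(-2 - 1*3)*(-2*(-2 - 2))) = -22738 - (56 + 8*(-2 - 3)*(-2*(-4))) = -22738 - (56 + 8*(-5)*8) = -22738 - (56 - 320) = -22738 - 1*(-264) = -22738 + 264 = -22474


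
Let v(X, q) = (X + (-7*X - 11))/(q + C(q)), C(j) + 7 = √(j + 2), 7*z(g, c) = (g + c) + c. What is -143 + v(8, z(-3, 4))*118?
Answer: 1886467/1803 + 48734*√133/1803 ≈ 1358.0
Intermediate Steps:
z(g, c) = g/7 + 2*c/7 (z(g, c) = ((g + c) + c)/7 = ((c + g) + c)/7 = (g + 2*c)/7 = g/7 + 2*c/7)
C(j) = -7 + √(2 + j) (C(j) = -7 + √(j + 2) = -7 + √(2 + j))
v(X, q) = (-11 - 6*X)/(-7 + q + √(2 + q)) (v(X, q) = (X + (-7*X - 11))/(q + (-7 + √(2 + q))) = (X + (-11 - 7*X))/(-7 + q + √(2 + q)) = (-11 - 6*X)/(-7 + q + √(2 + q)))
-143 + v(8, z(-3, 4))*118 = -143 + ((-11 - 6*8)/(-7 + ((⅐)*(-3) + (2/7)*4) + √(2 + ((⅐)*(-3) + (2/7)*4))))*118 = -143 + ((-11 - 48)/(-7 + (-3/7 + 8/7) + √(2 + (-3/7 + 8/7))))*118 = -143 + (-59/(-7 + 5/7 + √(2 + 5/7)))*118 = -143 + (-59/(-7 + 5/7 + √(19/7)))*118 = -143 + (-59/(-7 + 5/7 + √133/7))*118 = -143 + (-59/(-44/7 + √133/7))*118 = -143 - 59/(-44/7 + √133/7)*118 = -143 - 6962/(-44/7 + √133/7)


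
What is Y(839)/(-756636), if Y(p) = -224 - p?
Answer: 1063/756636 ≈ 0.0014049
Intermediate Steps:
Y(839)/(-756636) = (-224 - 1*839)/(-756636) = (-224 - 839)*(-1/756636) = -1063*(-1/756636) = 1063/756636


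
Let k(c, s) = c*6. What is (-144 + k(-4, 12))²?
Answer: 28224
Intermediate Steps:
k(c, s) = 6*c
(-144 + k(-4, 12))² = (-144 + 6*(-4))² = (-144 - 24)² = (-168)² = 28224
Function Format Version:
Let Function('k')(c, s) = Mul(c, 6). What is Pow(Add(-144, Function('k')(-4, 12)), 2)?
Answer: 28224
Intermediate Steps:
Function('k')(c, s) = Mul(6, c)
Pow(Add(-144, Function('k')(-4, 12)), 2) = Pow(Add(-144, Mul(6, -4)), 2) = Pow(Add(-144, -24), 2) = Pow(-168, 2) = 28224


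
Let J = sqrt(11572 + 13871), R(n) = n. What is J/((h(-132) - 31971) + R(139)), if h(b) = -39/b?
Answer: -44*sqrt(2827)/466865 ≈ -0.0050110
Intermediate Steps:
J = 3*sqrt(2827) (J = sqrt(25443) = 3*sqrt(2827) ≈ 159.51)
J/((h(-132) - 31971) + R(139)) = (3*sqrt(2827))/((-39/(-132) - 31971) + 139) = (3*sqrt(2827))/((-39*(-1/132) - 31971) + 139) = (3*sqrt(2827))/((13/44 - 31971) + 139) = (3*sqrt(2827))/(-1406711/44 + 139) = (3*sqrt(2827))/(-1400595/44) = (3*sqrt(2827))*(-44/1400595) = -44*sqrt(2827)/466865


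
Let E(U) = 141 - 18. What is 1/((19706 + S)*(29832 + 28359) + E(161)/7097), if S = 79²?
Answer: 7097/10715631681192 ≈ 6.6230e-10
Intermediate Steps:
E(U) = 123
S = 6241
1/((19706 + S)*(29832 + 28359) + E(161)/7097) = 1/((19706 + 6241)*(29832 + 28359) + 123/7097) = 1/(25947*58191 + 123*(1/7097)) = 1/(1509881877 + 123/7097) = 1/(10715631681192/7097) = 7097/10715631681192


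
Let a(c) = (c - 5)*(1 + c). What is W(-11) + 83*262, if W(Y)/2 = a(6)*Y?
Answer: 21592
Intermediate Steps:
a(c) = (1 + c)*(-5 + c) (a(c) = (-5 + c)*(1 + c) = (1 + c)*(-5 + c))
W(Y) = 14*Y (W(Y) = 2*((-5 + 6² - 4*6)*Y) = 2*((-5 + 36 - 24)*Y) = 2*(7*Y) = 14*Y)
W(-11) + 83*262 = 14*(-11) + 83*262 = -154 + 21746 = 21592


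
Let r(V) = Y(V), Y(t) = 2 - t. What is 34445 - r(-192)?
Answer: 34251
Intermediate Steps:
r(V) = 2 - V
34445 - r(-192) = 34445 - (2 - 1*(-192)) = 34445 - (2 + 192) = 34445 - 1*194 = 34445 - 194 = 34251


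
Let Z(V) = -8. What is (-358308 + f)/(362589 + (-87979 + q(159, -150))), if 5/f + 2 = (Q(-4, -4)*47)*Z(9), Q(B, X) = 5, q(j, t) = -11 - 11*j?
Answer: -674335661/513503700 ≈ -1.3132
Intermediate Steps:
f = -5/1882 (f = 5/(-2 + (5*47)*(-8)) = 5/(-2 + 235*(-8)) = 5/(-2 - 1880) = 5/(-1882) = 5*(-1/1882) = -5/1882 ≈ -0.0026567)
(-358308 + f)/(362589 + (-87979 + q(159, -150))) = (-358308 - 5/1882)/(362589 + (-87979 + (-11 - 11*159))) = -674335661/(1882*(362589 + (-87979 + (-11 - 1749)))) = -674335661/(1882*(362589 + (-87979 - 1760))) = -674335661/(1882*(362589 - 89739)) = -674335661/1882/272850 = -674335661/1882*1/272850 = -674335661/513503700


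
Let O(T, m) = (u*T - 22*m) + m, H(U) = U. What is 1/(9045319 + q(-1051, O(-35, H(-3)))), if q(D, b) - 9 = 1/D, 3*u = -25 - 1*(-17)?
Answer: 1051/9506639727 ≈ 1.1055e-7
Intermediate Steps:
u = -8/3 (u = (-25 - 1*(-17))/3 = (-25 + 17)/3 = (⅓)*(-8) = -8/3 ≈ -2.6667)
O(T, m) = -21*m - 8*T/3 (O(T, m) = (-8*T/3 - 22*m) + m = (-22*m - 8*T/3) + m = -21*m - 8*T/3)
q(D, b) = 9 + 1/D
1/(9045319 + q(-1051, O(-35, H(-3)))) = 1/(9045319 + (9 + 1/(-1051))) = 1/(9045319 + (9 - 1/1051)) = 1/(9045319 + 9458/1051) = 1/(9506639727/1051) = 1051/9506639727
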